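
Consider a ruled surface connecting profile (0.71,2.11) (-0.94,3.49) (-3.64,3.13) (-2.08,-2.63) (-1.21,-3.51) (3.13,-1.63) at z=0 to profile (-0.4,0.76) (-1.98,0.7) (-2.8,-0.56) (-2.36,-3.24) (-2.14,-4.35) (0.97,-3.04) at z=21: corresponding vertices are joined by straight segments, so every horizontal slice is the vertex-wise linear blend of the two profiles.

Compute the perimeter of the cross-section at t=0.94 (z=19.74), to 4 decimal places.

Perimeter at t=0.94: 14.6586

Cross-section at t=0.94: each vertex is (1-t)·p0[i] + t·p1[i].
  v1: (1-0.94)·(0.71,2.11) + 0.94·(-0.4,0.76) = (-0.3334,0.8410)
  v2: (1-0.94)·(-0.94,3.49) + 0.94·(-1.98,0.7) = (-1.9176,0.8674)
  v3: (1-0.94)·(-3.64,3.13) + 0.94·(-2.8,-0.56) = (-2.8504,-0.3386)
  v4: (1-0.94)·(-2.08,-2.63) + 0.94·(-2.36,-3.24) = (-2.3432,-3.2034)
  v5: (1-0.94)·(-1.21,-3.51) + 0.94·(-2.14,-4.35) = (-2.0842,-4.2996)
  v6: (1-0.94)·(3.13,-1.63) + 0.94·(0.97,-3.04) = (1.0996,-2.9554)
Perimeter = Σ |v_{i+1} − v_i|:
  edge 1→2: √(-1.5842² + 0.0264²) = 1.5844 (running 1.5844)
  edge 2→3: √(-0.9328² + -1.2060²) = 1.5246 (running 3.1091)
  edge 3→4: √(0.5072² + -2.8648²) = 2.9094 (running 6.0184)
  edge 4→5: √(0.2590² + -1.0962²) = 1.1264 (running 7.1448)
  edge 5→6: √(3.1838² + 1.3442²) = 3.4559 (running 10.6007)
  edge 6→1: √(-1.4330² + 3.7964²) = 4.0578 (running 14.6586)
Perimeter = 14.6586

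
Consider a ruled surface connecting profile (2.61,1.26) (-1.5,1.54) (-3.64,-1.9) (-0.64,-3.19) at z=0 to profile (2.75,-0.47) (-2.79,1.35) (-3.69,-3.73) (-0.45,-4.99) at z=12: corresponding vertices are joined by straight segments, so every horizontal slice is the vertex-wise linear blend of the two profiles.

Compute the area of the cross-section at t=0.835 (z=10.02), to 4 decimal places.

Area at t=0.835: 22.8631

Cross-section at t=0.835: each vertex is (1-t)·p0[i] + t·p1[i].
  v1: (1-0.835)·(2.61,1.26) + 0.835·(2.75,-0.47) = (2.7269,-0.1845)
  v2: (1-0.835)·(-1.5,1.54) + 0.835·(-2.79,1.35) = (-2.5772,1.3814)
  v3: (1-0.835)·(-3.64,-1.9) + 0.835·(-3.69,-3.73) = (-3.6817,-3.4280)
  v4: (1-0.835)·(-0.64,-3.19) + 0.835·(-0.45,-4.99) = (-0.4814,-4.6930)
Shoelace sum Σ(x_i·y_{i+1} − x_{i+1}·y_i):
  i=1: 2.7269·1.3814 − -2.5772·-0.1845 = +3.2912 (running +3.2912)
  i=2: -2.5772·-3.4280 − -3.6817·1.3814 = +13.9204 (running +17.2116)
  i=3: -3.6817·-4.6930 − -0.4814·-3.4280 = +15.6284 (running +32.8399)
  i=4: -0.4814·-0.1845 − 2.7269·-4.6930 = +12.8862 (running +45.7261)
Area = |Σ|/2 = |45.7261|/2 = 22.8631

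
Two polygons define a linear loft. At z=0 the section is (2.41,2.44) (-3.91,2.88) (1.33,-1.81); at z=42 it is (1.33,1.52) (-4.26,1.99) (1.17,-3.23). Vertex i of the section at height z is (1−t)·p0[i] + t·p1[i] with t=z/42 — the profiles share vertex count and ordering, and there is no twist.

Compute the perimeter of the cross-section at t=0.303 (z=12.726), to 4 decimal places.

Cross-section at t=0.303: each vertex is (1-t)·p0[i] + t·p1[i].
  v1: (1-0.303)·(2.41,2.44) + 0.303·(1.33,1.52) = (2.0828,2.1612)
  v2: (1-0.303)·(-3.91,2.88) + 0.303·(-4.26,1.99) = (-4.0160,2.6103)
  v3: (1-0.303)·(1.33,-1.81) + 0.303·(1.17,-3.23) = (1.2815,-2.2403)
Perimeter = Σ |v_{i+1} − v_i|:
  edge 1→2: √(-6.0988² + 0.4491²) = 6.1153 (running 6.1153)
  edge 2→3: √(5.2976² + -4.8506²) = 7.1828 (running 13.2981)
  edge 3→1: √(0.8012² + 4.4015²) = 4.4738 (running 17.7719)
Perimeter = 17.7719

Perimeter at t=0.303: 17.7719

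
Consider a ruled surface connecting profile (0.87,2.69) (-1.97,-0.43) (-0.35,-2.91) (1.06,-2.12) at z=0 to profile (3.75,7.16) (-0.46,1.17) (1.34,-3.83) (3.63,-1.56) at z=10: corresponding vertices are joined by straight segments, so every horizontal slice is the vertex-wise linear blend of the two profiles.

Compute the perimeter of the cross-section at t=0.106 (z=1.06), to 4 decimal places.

Cross-section at t=0.106: each vertex is (1-t)·p0[i] + t·p1[i].
  v1: (1-0.106)·(0.87,2.69) + 0.106·(3.75,7.16) = (1.1753,3.1638)
  v2: (1-0.106)·(-1.97,-0.43) + 0.106·(-0.46,1.17) = (-1.8099,-0.2604)
  v3: (1-0.106)·(-0.35,-2.91) + 0.106·(1.34,-3.83) = (-0.1709,-3.0075)
  v4: (1-0.106)·(1.06,-2.12) + 0.106·(3.63,-1.56) = (1.3324,-2.0606)
Perimeter = Σ |v_{i+1} − v_i|:
  edge 1→2: √(-2.9852² + -3.4242²) = 4.5428 (running 4.5428)
  edge 2→3: √(1.6391² + -2.7471²) = 3.1989 (running 7.7417)
  edge 3→4: √(1.5033² + 0.9469²) = 1.7766 (running 9.5184)
  edge 4→1: √(-0.1571² + 5.2245²) = 5.2268 (running 14.7452)
Perimeter = 14.7452

Perimeter at t=0.106: 14.7452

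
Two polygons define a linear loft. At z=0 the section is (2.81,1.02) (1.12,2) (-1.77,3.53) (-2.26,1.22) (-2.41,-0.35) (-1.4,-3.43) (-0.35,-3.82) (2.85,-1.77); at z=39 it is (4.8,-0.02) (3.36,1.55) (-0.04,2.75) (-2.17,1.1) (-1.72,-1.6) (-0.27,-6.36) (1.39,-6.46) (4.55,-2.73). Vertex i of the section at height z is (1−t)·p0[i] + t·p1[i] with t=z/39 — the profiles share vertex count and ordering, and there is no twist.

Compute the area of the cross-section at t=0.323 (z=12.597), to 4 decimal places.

Area at t=0.323: 31.5423

Cross-section at t=0.323: each vertex is (1-t)·p0[i] + t·p1[i].
  v1: (1-0.323)·(2.81,1.02) + 0.323·(4.8,-0.02) = (3.4528,0.6841)
  v2: (1-0.323)·(1.12,2) + 0.323·(3.36,1.55) = (1.8435,1.8547)
  v3: (1-0.323)·(-1.77,3.53) + 0.323·(-0.04,2.75) = (-1.2112,3.2781)
  v4: (1-0.323)·(-2.26,1.22) + 0.323·(-2.17,1.1) = (-2.2309,1.1812)
  v5: (1-0.323)·(-2.41,-0.35) + 0.323·(-1.72,-1.6) = (-2.1871,-0.7538)
  v6: (1-0.323)·(-1.4,-3.43) + 0.323·(-0.27,-6.36) = (-1.0350,-4.3764)
  v7: (1-0.323)·(-0.35,-3.82) + 0.323·(1.39,-6.46) = (0.2120,-4.6727)
  v8: (1-0.323)·(2.85,-1.77) + 0.323·(4.55,-2.73) = (3.3991,-2.0801)
Shoelace sum Σ(x_i·y_{i+1} − x_{i+1}·y_i):
  i=1: 3.4528·1.8547 − 1.8435·0.6841 = +5.1426 (running +5.1426)
  i=2: 1.8435·3.2781 − -1.2112·1.8547 = +8.2895 (running +13.4321)
  i=3: -1.2112·1.1812 − -2.2309·3.2781 = +5.8824 (running +19.3145)
  i=4: -2.2309·-0.7538 − -2.1871·1.1812 = +4.2651 (running +23.5796)
  i=5: -2.1871·-4.3764 − -1.0350·-0.7538 = +8.7916 (running +32.3712)
  i=6: -1.0350·-4.6727 − 0.2120·-4.3764 = +5.7642 (running +38.1354)
  i=7: 0.2120·-2.0801 − 3.3991·-4.6727 = +15.4420 (running +53.5774)
  i=8: 3.3991·0.6841 − 3.4528·-2.0801 = +9.5073 (running +63.0847)
Area = |Σ|/2 = |63.0847|/2 = 31.5423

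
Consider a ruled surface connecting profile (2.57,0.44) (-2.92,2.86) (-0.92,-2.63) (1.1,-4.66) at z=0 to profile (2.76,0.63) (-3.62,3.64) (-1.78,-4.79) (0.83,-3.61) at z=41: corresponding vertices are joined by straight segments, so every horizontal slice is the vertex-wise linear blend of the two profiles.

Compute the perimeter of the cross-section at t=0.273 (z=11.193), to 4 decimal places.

Cross-section at t=0.273: each vertex is (1-t)·p0[i] + t·p1[i].
  v1: (1-0.273)·(2.57,0.44) + 0.273·(2.76,0.63) = (2.6219,0.4919)
  v2: (1-0.273)·(-2.92,2.86) + 0.273·(-3.62,3.64) = (-3.1111,3.0729)
  v3: (1-0.273)·(-0.92,-2.63) + 0.273·(-1.78,-4.79) = (-1.1548,-3.2197)
  v4: (1-0.273)·(1.1,-4.66) + 0.273·(0.83,-3.61) = (1.0263,-4.3734)
Perimeter = Σ |v_{i+1} − v_i|:
  edge 1→2: √(-5.7330² + 2.5811²) = 6.2872 (running 6.2872)
  edge 2→3: √(1.9563² + -6.2926²) = 6.5897 (running 12.8769)
  edge 3→4: √(2.1811² + -1.1537²) = 2.4674 (running 15.3443)
  edge 4→1: √(1.5956² + 4.8652²) = 5.1202 (running 20.4645)
Perimeter = 20.4645

Perimeter at t=0.273: 20.4645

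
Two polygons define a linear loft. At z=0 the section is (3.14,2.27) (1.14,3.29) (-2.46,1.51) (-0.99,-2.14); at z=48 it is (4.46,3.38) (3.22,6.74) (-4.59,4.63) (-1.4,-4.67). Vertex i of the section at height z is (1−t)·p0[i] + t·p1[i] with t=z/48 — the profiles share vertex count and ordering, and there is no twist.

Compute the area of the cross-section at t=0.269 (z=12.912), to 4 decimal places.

Cross-section at t=0.269: each vertex is (1-t)·p0[i] + t·p1[i].
  v1: (1-0.269)·(3.14,2.27) + 0.269·(4.46,3.38) = (3.4951,2.5686)
  v2: (1-0.269)·(1.14,3.29) + 0.269·(3.22,6.74) = (1.6995,4.2180)
  v3: (1-0.269)·(-2.46,1.51) + 0.269·(-4.59,4.63) = (-3.0330,2.3493)
  v4: (1-0.269)·(-0.99,-2.14) + 0.269·(-1.4,-4.67) = (-1.1003,-2.8206)
Shoelace sum Σ(x_i·y_{i+1} − x_{i+1}·y_i):
  i=1: 3.4951·4.2180 − 1.6995·2.5686 = +10.3771 (running +10.3771)
  i=2: 1.6995·2.3493 − -3.0330·4.2180 = +16.7859 (running +27.1629)
  i=3: -3.0330·-2.8206 − -1.1003·2.3493 = +11.1396 (running +38.3025)
  i=4: -1.1003·2.5686 − 3.4951·-2.8206 = +7.0319 (running +45.3344)
Area = |Σ|/2 = |45.3344|/2 = 22.6672

Area at t=0.269: 22.6672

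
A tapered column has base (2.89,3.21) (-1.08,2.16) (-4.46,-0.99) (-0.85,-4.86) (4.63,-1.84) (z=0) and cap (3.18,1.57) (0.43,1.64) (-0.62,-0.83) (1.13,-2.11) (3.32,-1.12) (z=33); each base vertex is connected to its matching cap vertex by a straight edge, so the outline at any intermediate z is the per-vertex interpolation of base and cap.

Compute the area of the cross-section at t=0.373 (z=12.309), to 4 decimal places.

Area at t=0.373: 28.3509

Cross-section at t=0.373: each vertex is (1-t)·p0[i] + t·p1[i].
  v1: (1-0.373)·(2.89,3.21) + 0.373·(3.18,1.57) = (2.9982,2.5983)
  v2: (1-0.373)·(-1.08,2.16) + 0.373·(0.43,1.64) = (-0.5168,1.9660)
  v3: (1-0.373)·(-4.46,-0.99) + 0.373·(-0.62,-0.83) = (-3.0277,-0.9303)
  v4: (1-0.373)·(-0.85,-4.86) + 0.373·(1.13,-2.11) = (-0.1115,-3.8342)
  v5: (1-0.373)·(4.63,-1.84) + 0.373·(3.32,-1.12) = (4.1414,-1.5714)
Shoelace sum Σ(x_i·y_{i+1} − x_{i+1}·y_i):
  i=1: 2.9982·1.9660 − -0.5168·2.5983 = +7.2372 (running +7.2372)
  i=2: -0.5168·-0.9303 − -3.0277·1.9660 = +6.4333 (running +13.6705)
  i=3: -3.0277·-3.8342 − -0.1115·-0.9303 = +11.5052 (running +25.1757)
  i=4: -0.1115·-1.5714 − 4.1414·-3.8342 = +16.0542 (running +41.2299)
  i=5: 4.1414·2.5983 − 2.9982·-1.5714 = +15.4719 (running +56.7018)
Area = |Σ|/2 = |56.7018|/2 = 28.3509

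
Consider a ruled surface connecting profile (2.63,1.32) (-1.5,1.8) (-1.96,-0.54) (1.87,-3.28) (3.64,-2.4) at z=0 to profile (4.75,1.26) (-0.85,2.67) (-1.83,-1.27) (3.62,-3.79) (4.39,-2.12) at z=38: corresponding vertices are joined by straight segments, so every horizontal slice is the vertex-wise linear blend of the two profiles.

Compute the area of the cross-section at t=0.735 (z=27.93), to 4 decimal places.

Area at t=0.735: 25.1562

Cross-section at t=0.735: each vertex is (1-t)·p0[i] + t·p1[i].
  v1: (1-0.735)·(2.63,1.32) + 0.735·(4.75,1.26) = (4.1882,1.2759)
  v2: (1-0.735)·(-1.5,1.8) + 0.735·(-0.85,2.67) = (-1.0223,2.4394)
  v3: (1-0.735)·(-1.96,-0.54) + 0.735·(-1.83,-1.27) = (-1.8645,-1.0766)
  v4: (1-0.735)·(1.87,-3.28) + 0.735·(3.62,-3.79) = (3.1562,-3.6548)
  v5: (1-0.735)·(3.64,-2.4) + 0.735·(4.39,-2.12) = (4.1913,-2.1942)
Shoelace sum Σ(x_i·y_{i+1} − x_{i+1}·y_i):
  i=1: 4.1882·2.4394 − -1.0223·1.2759 = +11.5212 (running +11.5212)
  i=2: -1.0223·-1.0766 − -1.8645·2.4394 = +5.6487 (running +17.1699)
  i=3: -1.8645·-3.6548 − 3.1562·-1.0766 = +10.2121 (running +27.3821)
  i=4: 3.1562·-2.1942 − 4.1913·-3.6548 = +8.3929 (running +35.7750)
  i=5: 4.1913·1.2759 − 4.1882·-2.1942 = +14.5374 (running +50.3124)
Area = |Σ|/2 = |50.3124|/2 = 25.1562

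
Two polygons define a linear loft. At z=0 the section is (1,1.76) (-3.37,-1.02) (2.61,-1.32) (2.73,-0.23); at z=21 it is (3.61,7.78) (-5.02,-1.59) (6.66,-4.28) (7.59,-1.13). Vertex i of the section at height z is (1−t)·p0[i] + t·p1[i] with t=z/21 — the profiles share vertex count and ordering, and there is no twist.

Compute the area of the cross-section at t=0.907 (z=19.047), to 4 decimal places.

Area at t=0.907: 68.0903

Cross-section at t=0.907: each vertex is (1-t)·p0[i] + t·p1[i].
  v1: (1-0.907)·(1,1.76) + 0.907·(3.61,7.78) = (3.3673,7.2201)
  v2: (1-0.907)·(-3.37,-1.02) + 0.907·(-5.02,-1.59) = (-4.8666,-1.5370)
  v3: (1-0.907)·(2.61,-1.32) + 0.907·(6.66,-4.28) = (6.2834,-4.0047)
  v4: (1-0.907)·(2.73,-0.23) + 0.907·(7.59,-1.13) = (7.1380,-1.0463)
Shoelace sum Σ(x_i·y_{i+1} − x_{i+1}·y_i):
  i=1: 3.3673·-1.5370 − -4.8666·7.2201 = +29.9617 (running +29.9617)
  i=2: -4.8666·-4.0047 − 6.2834·-1.5370 = +29.1466 (running +59.1083)
  i=3: 6.2834·-1.0463 − 7.1380·-4.0047 = +22.0115 (running +81.1198)
  i=4: 7.1380·7.2201 − 3.3673·-1.0463 = +55.0607 (running +136.1805)
Area = |Σ|/2 = |136.1805|/2 = 68.0903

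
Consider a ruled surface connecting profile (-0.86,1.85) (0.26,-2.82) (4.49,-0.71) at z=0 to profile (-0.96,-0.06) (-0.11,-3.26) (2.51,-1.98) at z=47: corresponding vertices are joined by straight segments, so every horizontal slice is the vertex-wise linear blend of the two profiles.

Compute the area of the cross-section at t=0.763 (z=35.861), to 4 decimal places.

Area at t=0.763: 6.0002

Cross-section at t=0.763: each vertex is (1-t)·p0[i] + t·p1[i].
  v1: (1-0.763)·(-0.86,1.85) + 0.763·(-0.96,-0.06) = (-0.9363,0.3927)
  v2: (1-0.763)·(0.26,-2.82) + 0.763·(-0.11,-3.26) = (-0.0223,-3.1557)
  v3: (1-0.763)·(4.49,-0.71) + 0.763·(2.51,-1.98) = (2.9793,-1.6790)
Shoelace sum Σ(x_i·y_{i+1} − x_{i+1}·y_i):
  i=1: -0.9363·-3.1557 − -0.0223·0.3927 = +2.9635 (running +2.9635)
  i=2: -0.0223·-1.6790 − 2.9793·-3.1557 = +9.4392 (running +12.4026)
  i=3: 2.9793·0.3927 − -0.9363·-1.6790 = -0.4022 (running +12.0004)
Area = |Σ|/2 = |12.0004|/2 = 6.0002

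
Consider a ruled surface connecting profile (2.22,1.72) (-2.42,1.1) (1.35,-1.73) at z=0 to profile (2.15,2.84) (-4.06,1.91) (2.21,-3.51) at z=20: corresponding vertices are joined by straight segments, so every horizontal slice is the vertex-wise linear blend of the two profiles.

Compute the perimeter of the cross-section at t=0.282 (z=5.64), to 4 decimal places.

Cross-section at t=0.282: each vertex is (1-t)·p0[i] + t·p1[i].
  v1: (1-0.282)·(2.22,1.72) + 0.282·(2.15,2.84) = (2.2003,2.0358)
  v2: (1-0.282)·(-2.42,1.1) + 0.282·(-4.06,1.91) = (-2.8825,1.3284)
  v3: (1-0.282)·(1.35,-1.73) + 0.282·(2.21,-3.51) = (1.5925,-2.2320)
Perimeter = Σ |v_{i+1} − v_i|:
  edge 1→2: √(-5.0827² + -0.7074²) = 5.1317 (running 5.1317)
  edge 2→3: √(4.4750² + -3.5604²) = 5.7186 (running 10.8503)
  edge 3→1: √(0.6077² + 4.2678²) = 4.3109 (running 15.1611)
Perimeter = 15.1611

Perimeter at t=0.282: 15.1611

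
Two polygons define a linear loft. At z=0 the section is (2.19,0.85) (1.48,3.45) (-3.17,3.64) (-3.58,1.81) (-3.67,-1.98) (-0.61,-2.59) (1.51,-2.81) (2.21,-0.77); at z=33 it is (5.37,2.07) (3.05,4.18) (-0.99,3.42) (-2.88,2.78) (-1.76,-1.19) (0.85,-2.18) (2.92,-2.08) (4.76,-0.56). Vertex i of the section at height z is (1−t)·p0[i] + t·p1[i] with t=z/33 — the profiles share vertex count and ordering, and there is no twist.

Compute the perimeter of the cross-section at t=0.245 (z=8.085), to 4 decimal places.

Perimeter at t=0.245: 21.9426

Cross-section at t=0.245: each vertex is (1-t)·p0[i] + t·p1[i].
  v1: (1-0.245)·(2.19,0.85) + 0.245·(5.37,2.07) = (2.9691,1.1489)
  v2: (1-0.245)·(1.48,3.45) + 0.245·(3.05,4.18) = (1.8646,3.6288)
  v3: (1-0.245)·(-3.17,3.64) + 0.245·(-0.99,3.42) = (-2.6359,3.5861)
  v4: (1-0.245)·(-3.58,1.81) + 0.245·(-2.88,2.78) = (-3.4085,2.0476)
  v5: (1-0.245)·(-3.67,-1.98) + 0.245·(-1.76,-1.19) = (-3.2020,-1.7864)
  v6: (1-0.245)·(-0.61,-2.59) + 0.245·(0.85,-2.18) = (-0.2523,-2.4895)
  v7: (1-0.245)·(1.51,-2.81) + 0.245·(2.92,-2.08) = (1.8554,-2.6311)
  v8: (1-0.245)·(2.21,-0.77) + 0.245·(4.76,-0.56) = (2.8347,-0.7186)
Perimeter = Σ |v_{i+1} − v_i|:
  edge 1→2: √(-1.1045² + 2.4800²) = 2.7148 (running 2.7148)
  edge 2→3: √(-4.5005² + -0.0427²) = 4.5008 (running 7.2155)
  edge 3→4: √(-0.7726² + -1.5385²) = 1.7216 (running 8.9371)
  edge 4→5: √(0.2065² + -3.8341²) = 3.8397 (running 12.7767)
  edge 5→6: √(2.9497² + -0.7031²) = 3.0324 (running 15.8091)
  edge 6→7: √(2.1077² + -0.1416²) = 2.1125 (running 17.9216)
  edge 7→8: √(0.9793² + 1.9126²) = 2.1487 (running 20.0704)
  edge 8→1: √(0.1344² + 1.8674²) = 1.8723 (running 21.9426)
Perimeter = 21.9426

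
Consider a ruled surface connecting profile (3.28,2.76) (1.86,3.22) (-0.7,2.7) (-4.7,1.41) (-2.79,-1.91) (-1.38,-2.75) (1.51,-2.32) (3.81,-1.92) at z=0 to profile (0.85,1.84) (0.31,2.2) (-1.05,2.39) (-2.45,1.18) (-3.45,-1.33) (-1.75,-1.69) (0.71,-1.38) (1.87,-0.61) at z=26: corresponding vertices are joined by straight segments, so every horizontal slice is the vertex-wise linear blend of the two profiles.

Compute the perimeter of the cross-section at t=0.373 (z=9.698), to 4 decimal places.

Perimeter at t=0.373: 19.9853

Cross-section at t=0.373: each vertex is (1-t)·p0[i] + t·p1[i].
  v1: (1-0.373)·(3.28,2.76) + 0.373·(0.85,1.84) = (2.3736,2.4168)
  v2: (1-0.373)·(1.86,3.22) + 0.373·(0.31,2.2) = (1.2818,2.8395)
  v3: (1-0.373)·(-0.7,2.7) + 0.373·(-1.05,2.39) = (-0.8305,2.5844)
  v4: (1-0.373)·(-4.7,1.41) + 0.373·(-2.45,1.18) = (-3.8608,1.3242)
  v5: (1-0.373)·(-2.79,-1.91) + 0.373·(-3.45,-1.33) = (-3.0362,-1.6937)
  v6: (1-0.373)·(-1.38,-2.75) + 0.373·(-1.75,-1.69) = (-1.5180,-2.3546)
  v7: (1-0.373)·(1.51,-2.32) + 0.373·(0.71,-1.38) = (1.2116,-1.9694)
  v8: (1-0.373)·(3.81,-1.92) + 0.373·(1.87,-0.61) = (3.0864,-1.4314)
Perimeter = Σ |v_{i+1} − v_i|:
  edge 1→2: √(-1.0918² + 0.4227²) = 1.1707 (running 1.1707)
  edge 2→3: √(-2.1124² + -0.2552²) = 2.1278 (running 3.2985)
  edge 3→4: √(-3.0302² + -1.2602²) = 3.2818 (running 6.5803)
  edge 4→5: √(0.8246² + -3.0179²) = 3.1285 (running 9.7088)
  edge 5→6: √(1.5182² + -0.6610²) = 1.6558 (running 11.3646)
  edge 6→7: √(2.7296² + 0.3852²) = 2.7567 (running 14.1212)
  edge 7→8: √(1.8748² + 0.5380²) = 1.9504 (running 16.0717)
  edge 8→1: √(-0.7128² + 3.8482²) = 3.9137 (running 19.9853)
Perimeter = 19.9853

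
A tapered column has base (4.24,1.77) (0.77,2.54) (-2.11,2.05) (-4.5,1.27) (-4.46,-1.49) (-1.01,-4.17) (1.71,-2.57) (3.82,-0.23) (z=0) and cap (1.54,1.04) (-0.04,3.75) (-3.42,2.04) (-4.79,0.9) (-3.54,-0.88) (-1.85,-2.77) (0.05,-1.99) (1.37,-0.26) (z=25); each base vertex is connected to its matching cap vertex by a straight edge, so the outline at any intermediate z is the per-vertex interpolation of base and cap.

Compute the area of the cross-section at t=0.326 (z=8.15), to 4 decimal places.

Area at t=0.326: 34.1511

Cross-section at t=0.326: each vertex is (1-t)·p0[i] + t·p1[i].
  v1: (1-0.326)·(4.24,1.77) + 0.326·(1.54,1.04) = (3.3598,1.5320)
  v2: (1-0.326)·(0.77,2.54) + 0.326·(-0.04,3.75) = (0.5059,2.9345)
  v3: (1-0.326)·(-2.11,2.05) + 0.326·(-3.42,2.04) = (-2.5371,2.0467)
  v4: (1-0.326)·(-4.5,1.27) + 0.326·(-4.79,0.9) = (-4.5945,1.1494)
  v5: (1-0.326)·(-4.46,-1.49) + 0.326·(-3.54,-0.88) = (-4.1601,-1.2911)
  v6: (1-0.326)·(-1.01,-4.17) + 0.326·(-1.85,-2.77) = (-1.2838,-3.7136)
  v7: (1-0.326)·(1.71,-2.57) + 0.326·(0.05,-1.99) = (1.1688,-2.3809)
  v8: (1-0.326)·(3.82,-0.23) + 0.326·(1.37,-0.26) = (3.0213,-0.2398)
Shoelace sum Σ(x_i·y_{i+1} − x_{i+1}·y_i):
  i=1: 3.3598·2.9345 − 0.5059·1.5320 = +9.0841 (running +9.0841)
  i=2: 0.5059·2.0467 − -2.5371·2.9345 = +8.4804 (running +17.5645)
  i=3: -2.5371·1.1494 − -4.5945·2.0467 = +6.4878 (running +24.0523)
  i=4: -4.5945·-1.2911 − -4.1601·1.1494 = +10.7137 (running +34.7660)
  i=5: -4.1601·-3.7136 − -1.2838·-1.2911 = +13.7913 (running +48.5573)
  i=6: -1.2838·-2.3809 − 1.1688·-3.7136 = +7.3973 (running +55.9546)
  i=7: 1.1688·-0.2398 − 3.0213·-2.3809 = +6.9132 (running +62.8678)
  i=8: 3.0213·1.5320 − 3.3598·-0.2398 = +5.4343 (running +68.3021)
Area = |Σ|/2 = |68.3021|/2 = 34.1511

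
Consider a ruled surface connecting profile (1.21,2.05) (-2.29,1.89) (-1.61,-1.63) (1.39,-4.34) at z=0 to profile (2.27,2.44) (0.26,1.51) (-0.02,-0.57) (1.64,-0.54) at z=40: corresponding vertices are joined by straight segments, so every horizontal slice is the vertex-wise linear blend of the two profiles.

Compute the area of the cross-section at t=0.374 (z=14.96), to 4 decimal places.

Cross-section at t=0.374: each vertex is (1-t)·p0[i] + t·p1[i].
  v1: (1-0.374)·(1.21,2.05) + 0.374·(2.27,2.44) = (1.6064,2.1959)
  v2: (1-0.374)·(-2.29,1.89) + 0.374·(0.26,1.51) = (-1.3363,1.7479)
  v3: (1-0.374)·(-1.61,-1.63) + 0.374·(-0.02,-0.57) = (-1.0153,-1.2336)
  v4: (1-0.374)·(1.39,-4.34) + 0.374·(1.64,-0.54) = (1.4835,-2.9188)
Shoelace sum Σ(x_i·y_{i+1} − x_{i+1}·y_i):
  i=1: 1.6064·1.7479 − -1.3363·2.1959 = +5.7422 (running +5.7422)
  i=2: -1.3363·-1.2336 − -1.0153·1.7479 = +3.4231 (running +9.1653)
  i=3: -1.0153·-2.9188 − 1.4835·-1.2336 = +4.7936 (running +13.9589)
  i=4: 1.4835·2.1959 − 1.6064·-2.9188 = +7.9464 (running +21.9053)
Area = |Σ|/2 = |21.9053|/2 = 10.9526

Area at t=0.374: 10.9526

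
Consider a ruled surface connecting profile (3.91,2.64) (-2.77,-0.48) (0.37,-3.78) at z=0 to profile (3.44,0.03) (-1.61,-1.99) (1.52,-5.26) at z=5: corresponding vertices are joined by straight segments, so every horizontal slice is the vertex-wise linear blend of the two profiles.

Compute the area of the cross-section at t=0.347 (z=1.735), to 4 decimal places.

Area at t=0.347: 14.3513

Cross-section at t=0.347: each vertex is (1-t)·p0[i] + t·p1[i].
  v1: (1-0.347)·(3.91,2.64) + 0.347·(3.44,0.03) = (3.7469,1.7343)
  v2: (1-0.347)·(-2.77,-0.48) + 0.347·(-1.61,-1.99) = (-2.3675,-1.0040)
  v3: (1-0.347)·(0.37,-3.78) + 0.347·(1.52,-5.26) = (0.7691,-4.2936)
Shoelace sum Σ(x_i·y_{i+1} − x_{i+1}·y_i):
  i=1: 3.7469·-1.0040 − -2.3675·1.7343 = +0.3442 (running +0.3442)
  i=2: -2.3675·-4.2936 − 0.7691·-1.0040 = +10.9370 (running +11.2812)
  i=3: 0.7691·1.7343 − 3.7469·-4.2936 = +17.4214 (running +28.7026)
Area = |Σ|/2 = |28.7026|/2 = 14.3513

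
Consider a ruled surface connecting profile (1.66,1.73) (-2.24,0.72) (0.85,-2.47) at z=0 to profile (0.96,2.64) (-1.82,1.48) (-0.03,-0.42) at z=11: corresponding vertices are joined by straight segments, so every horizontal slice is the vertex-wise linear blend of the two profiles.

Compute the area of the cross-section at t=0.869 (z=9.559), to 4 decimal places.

Cross-section at t=0.869: each vertex is (1-t)·p0[i] + t·p1[i].
  v1: (1-0.869)·(1.66,1.73) + 0.869·(0.96,2.64) = (1.0517,2.5208)
  v2: (1-0.869)·(-2.24,0.72) + 0.869·(-1.82,1.48) = (-1.8750,1.3804)
  v3: (1-0.869)·(0.85,-2.47) + 0.869·(-0.03,-0.42) = (0.0853,-0.6885)
Shoelace sum Σ(x_i·y_{i+1} − x_{i+1}·y_i):
  i=1: 1.0517·1.3804 − -1.8750·2.5208 = +6.1783 (running +6.1783)
  i=2: -1.8750·-0.6885 − 0.0853·1.3804 = +1.1733 (running +7.3517)
  i=3: 0.0853·2.5208 − 1.0517·-0.6885 = +0.9391 (running +8.2908)
Area = |Σ|/2 = |8.2908|/2 = 4.1454

Area at t=0.869: 4.1454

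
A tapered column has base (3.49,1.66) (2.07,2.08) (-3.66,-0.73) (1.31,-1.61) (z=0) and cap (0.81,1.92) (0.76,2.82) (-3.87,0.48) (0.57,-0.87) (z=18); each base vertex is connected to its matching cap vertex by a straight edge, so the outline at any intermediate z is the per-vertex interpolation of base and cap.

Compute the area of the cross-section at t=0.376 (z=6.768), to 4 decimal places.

Area at t=0.376: 10.9236

Cross-section at t=0.376: each vertex is (1-t)·p0[i] + t·p1[i].
  v1: (1-0.376)·(3.49,1.66) + 0.376·(0.81,1.92) = (2.4823,1.7578)
  v2: (1-0.376)·(2.07,2.08) + 0.376·(0.76,2.82) = (1.5774,2.3582)
  v3: (1-0.376)·(-3.66,-0.73) + 0.376·(-3.87,0.48) = (-3.7390,-0.2750)
  v4: (1-0.376)·(1.31,-1.61) + 0.376·(0.57,-0.87) = (1.0318,-1.3318)
Shoelace sum Σ(x_i·y_{i+1} − x_{i+1}·y_i):
  i=1: 2.4823·2.3582 − 1.5774·1.7578 = +3.0811 (running +3.0811)
  i=2: 1.5774·-0.2750 − -3.7390·2.3582 = +8.3835 (running +11.4647)
  i=3: -3.7390·-1.3318 − 1.0318·-0.2750 = +5.2632 (running +16.7278)
  i=4: 1.0318·1.7578 − 2.4823·-1.3318 = +5.1194 (running +21.8473)
Area = |Σ|/2 = |21.8473|/2 = 10.9236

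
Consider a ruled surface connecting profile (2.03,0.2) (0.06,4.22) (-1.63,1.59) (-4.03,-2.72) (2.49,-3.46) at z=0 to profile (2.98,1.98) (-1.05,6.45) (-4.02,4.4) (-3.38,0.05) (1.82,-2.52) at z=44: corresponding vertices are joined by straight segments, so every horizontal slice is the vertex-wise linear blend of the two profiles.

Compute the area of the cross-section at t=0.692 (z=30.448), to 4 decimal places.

Cross-section at t=0.692: each vertex is (1-t)·p0[i] + t·p1[i].
  v1: (1-0.692)·(2.03,0.2) + 0.692·(2.98,1.98) = (2.6874,1.4318)
  v2: (1-0.692)·(0.06,4.22) + 0.692·(-1.05,6.45) = (-0.7081,5.7632)
  v3: (1-0.692)·(-1.63,1.59) + 0.692·(-4.02,4.4) = (-3.2839,3.5345)
  v4: (1-0.692)·(-4.03,-2.72) + 0.692·(-3.38,0.05) = (-3.5802,-0.8032)
  v5: (1-0.692)·(2.49,-3.46) + 0.692·(1.82,-2.52) = (2.0264,-2.8095)
Shoelace sum Σ(x_i·y_{i+1} − x_{i+1}·y_i):
  i=1: 2.6874·5.7632 − -0.7081·1.4318 = +16.5018 (running +16.5018)
  i=2: -0.7081·3.5345 − -3.2839·5.7632 = +16.4227 (running +32.9244)
  i=3: -3.2839·-0.8032 − -3.5802·3.5345 = +15.2918 (running +48.2162)
  i=4: -3.5802·-2.8095 − 2.0264·-0.8032 = +11.6861 (running +59.9023)
  i=5: 2.0264·1.4318 − 2.6874·-2.8095 = +10.4516 (running +70.3539)
Area = |Σ|/2 = |70.3539|/2 = 35.1770

Area at t=0.692: 35.1770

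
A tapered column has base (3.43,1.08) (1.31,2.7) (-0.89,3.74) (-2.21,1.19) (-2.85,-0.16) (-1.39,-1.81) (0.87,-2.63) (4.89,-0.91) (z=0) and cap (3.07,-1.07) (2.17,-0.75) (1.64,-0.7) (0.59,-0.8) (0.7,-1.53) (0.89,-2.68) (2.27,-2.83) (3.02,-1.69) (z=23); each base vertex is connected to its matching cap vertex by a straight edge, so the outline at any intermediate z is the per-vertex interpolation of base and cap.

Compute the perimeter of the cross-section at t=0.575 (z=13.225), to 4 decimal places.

Cross-section at t=0.575: each vertex is (1-t)·p0[i] + t·p1[i].
  v1: (1-0.575)·(3.43,1.08) + 0.575·(3.07,-1.07) = (3.2230,-0.1562)
  v2: (1-0.575)·(1.31,2.7) + 0.575·(2.17,-0.75) = (1.8045,0.7163)
  v3: (1-0.575)·(-0.89,3.74) + 0.575·(1.64,-0.7) = (0.5647,1.1870)
  v4: (1-0.575)·(-2.21,1.19) + 0.575·(0.59,-0.8) = (-0.6000,0.0458)
  v5: (1-0.575)·(-2.85,-0.16) + 0.575·(0.7,-1.53) = (-0.8088,-0.9477)
  v6: (1-0.575)·(-1.39,-1.81) + 0.575·(0.89,-2.68) = (-0.0790,-2.3102)
  v7: (1-0.575)·(0.87,-2.63) + 0.575·(2.27,-2.83) = (1.6750,-2.7450)
  v8: (1-0.575)·(4.89,-0.91) + 0.575·(3.02,-1.69) = (3.8148,-1.3585)
Perimeter = Σ |v_{i+1} − v_i|:
  edge 1→2: √(-1.4185² + 0.8725²) = 1.6654 (running 1.6654)
  edge 2→3: √(-1.2398² + 0.4708²) = 1.3261 (running 2.9915)
  edge 3→4: √(-1.1647² + -1.1413²) = 1.6307 (running 4.6221)
  edge 4→5: √(-0.2088² + -0.9935²) = 1.0152 (running 5.6373)
  edge 5→6: √(0.7298² + -1.3625²) = 1.5456 (running 7.1830)
  edge 6→7: √(1.7540² + -0.4348²) = 1.8071 (running 8.9900)
  edge 7→8: √(2.1398² + 1.3865²) = 2.5497 (running 11.5397)
  edge 8→1: √(-0.5918² + 1.2022²) = 1.3400 (running 12.8797)
Perimeter = 12.8797

Perimeter at t=0.575: 12.8797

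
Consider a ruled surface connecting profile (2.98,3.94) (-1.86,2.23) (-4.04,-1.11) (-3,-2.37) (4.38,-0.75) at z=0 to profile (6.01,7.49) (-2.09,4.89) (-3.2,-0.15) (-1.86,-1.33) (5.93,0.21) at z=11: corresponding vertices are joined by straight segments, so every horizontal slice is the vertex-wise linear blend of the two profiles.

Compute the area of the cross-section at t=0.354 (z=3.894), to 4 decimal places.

Area at t=0.354: 40.0035

Cross-section at t=0.354: each vertex is (1-t)·p0[i] + t·p1[i].
  v1: (1-0.354)·(2.98,3.94) + 0.354·(6.01,7.49) = (4.0526,5.1967)
  v2: (1-0.354)·(-1.86,2.23) + 0.354·(-2.09,4.89) = (-1.9414,3.1716)
  v3: (1-0.354)·(-4.04,-1.11) + 0.354·(-3.2,-0.15) = (-3.7426,-0.7702)
  v4: (1-0.354)·(-3,-2.37) + 0.354·(-1.86,-1.33) = (-2.5964,-2.0018)
  v5: (1-0.354)·(4.38,-0.75) + 0.354·(5.93,0.21) = (4.9287,-0.4102)
Shoelace sum Σ(x_i·y_{i+1} − x_{i+1}·y_i):
  i=1: 4.0526·3.1716 − -1.9414·5.1967 = +22.9424 (running +22.9424)
  i=2: -1.9414·-0.7702 − -3.7426·3.1716 = +13.3655 (running +36.3079)
  i=3: -3.7426·-2.0018 − -2.5964·-0.7702 = +5.4925 (running +41.8004)
  i=4: -2.5964·-0.4102 − 4.9287·-2.0018 = +10.9314 (running +52.7319)
  i=5: 4.9287·5.1967 − 4.0526·-0.4102 = +27.2752 (running +80.0071)
Area = |Σ|/2 = |80.0071|/2 = 40.0035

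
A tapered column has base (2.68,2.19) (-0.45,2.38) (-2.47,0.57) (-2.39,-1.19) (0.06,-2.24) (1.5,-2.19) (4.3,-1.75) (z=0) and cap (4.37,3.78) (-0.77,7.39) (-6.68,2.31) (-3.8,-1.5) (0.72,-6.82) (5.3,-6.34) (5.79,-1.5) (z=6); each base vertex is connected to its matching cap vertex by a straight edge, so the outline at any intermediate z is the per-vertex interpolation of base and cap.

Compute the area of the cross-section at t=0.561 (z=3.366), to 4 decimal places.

Area at t=0.561: 63.4115

Cross-section at t=0.561: each vertex is (1-t)·p0[i] + t·p1[i].
  v1: (1-0.561)·(2.68,2.19) + 0.561·(4.37,3.78) = (3.6281,3.0820)
  v2: (1-0.561)·(-0.45,2.38) + 0.561·(-0.77,7.39) = (-0.6295,5.1906)
  v3: (1-0.561)·(-2.47,0.57) + 0.561·(-6.68,2.31) = (-4.8318,1.5461)
  v4: (1-0.561)·(-2.39,-1.19) + 0.561·(-3.8,-1.5) = (-3.1810,-1.3639)
  v5: (1-0.561)·(0.06,-2.24) + 0.561·(0.72,-6.82) = (0.4303,-4.8094)
  v6: (1-0.561)·(1.5,-2.19) + 0.561·(5.3,-6.34) = (3.6318,-4.5182)
  v7: (1-0.561)·(4.3,-1.75) + 0.561·(5.79,-1.5) = (5.1359,-1.6098)
Shoelace sum Σ(x_i·y_{i+1} − x_{i+1}·y_i):
  i=1: 3.6281·5.1906 − -0.6295·3.0820 = +20.7722 (running +20.7722)
  i=2: -0.6295·1.5461 − -4.8318·5.1906 = +24.1067 (running +44.8789)
  i=3: -4.8318·-1.3639 − -3.1810·1.5461 = +11.5084 (running +56.3873)
  i=4: -3.1810·-4.8094 − 0.4303·-1.3639 = +15.8855 (running +72.2729)
  i=5: 0.4303·-4.5182 − 3.6318·-4.8094 = +15.5227 (running +87.7956)
  i=6: 3.6318·-1.6098 − 5.1359·-4.5182 = +17.3584 (running +105.1540)
  i=7: 5.1359·3.0820 − 3.6281·-1.6098 = +21.6691 (running +126.8231)
Area = |Σ|/2 = |126.8231|/2 = 63.4115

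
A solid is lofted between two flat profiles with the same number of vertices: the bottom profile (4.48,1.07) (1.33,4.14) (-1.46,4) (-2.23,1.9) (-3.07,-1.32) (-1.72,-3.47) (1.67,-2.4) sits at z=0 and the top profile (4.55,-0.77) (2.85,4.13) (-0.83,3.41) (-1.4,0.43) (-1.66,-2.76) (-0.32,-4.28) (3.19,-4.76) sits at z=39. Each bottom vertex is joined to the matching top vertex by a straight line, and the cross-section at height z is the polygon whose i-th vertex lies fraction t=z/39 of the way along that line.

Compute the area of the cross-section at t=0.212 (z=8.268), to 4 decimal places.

Cross-section at t=0.212: each vertex is (1-t)·p0[i] + t·p1[i].
  v1: (1-0.212)·(4.48,1.07) + 0.212·(4.55,-0.77) = (4.4948,0.6799)
  v2: (1-0.212)·(1.33,4.14) + 0.212·(2.85,4.13) = (1.6522,4.1379)
  v3: (1-0.212)·(-1.46,4) + 0.212·(-0.83,3.41) = (-1.3264,3.8749)
  v4: (1-0.212)·(-2.23,1.9) + 0.212·(-1.4,0.43) = (-2.0540,1.5884)
  v5: (1-0.212)·(-3.07,-1.32) + 0.212·(-1.66,-2.76) = (-2.7711,-1.6253)
  v6: (1-0.212)·(-1.72,-3.47) + 0.212·(-0.32,-4.28) = (-1.4232,-3.6417)
  v7: (1-0.212)·(1.67,-2.4) + 0.212·(3.19,-4.76) = (1.9922,-2.9003)
Shoelace sum Σ(x_i·y_{i+1} − x_{i+1}·y_i):
  i=1: 4.4948·4.1379 − 1.6522·0.6799 = +17.4757 (running +17.4757)
  i=2: 1.6522·3.8749 − -1.3264·4.1379 = +11.8909 (running +29.3667)
  i=3: -1.3264·1.5884 − -2.0540·3.8749 = +5.8524 (running +35.2190)
  i=4: -2.0540·-1.6253 − -2.7711·1.5884 = +7.7399 (running +42.9589)
  i=5: -2.7711·-3.6417 − -1.4232·-1.6253 = +7.7784 (running +50.7373)
  i=6: -1.4232·-2.9003 − 1.9922·-3.6417 = +11.3829 (running +62.1202)
  i=7: 1.9922·0.6799 − 4.4948·-2.9003 = +14.3910 (running +76.5113)
Area = |Σ|/2 = |76.5113|/2 = 38.2556

Area at t=0.212: 38.2556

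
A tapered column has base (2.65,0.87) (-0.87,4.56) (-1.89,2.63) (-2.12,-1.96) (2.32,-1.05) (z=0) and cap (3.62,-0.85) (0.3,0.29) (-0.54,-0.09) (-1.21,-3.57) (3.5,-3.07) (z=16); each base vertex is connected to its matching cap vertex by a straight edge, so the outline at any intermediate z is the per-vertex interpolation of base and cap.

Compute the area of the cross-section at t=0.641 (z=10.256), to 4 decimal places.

Cross-section at t=0.641: each vertex is (1-t)·p0[i] + t·p1[i].
  v1: (1-0.641)·(2.65,0.87) + 0.641·(3.62,-0.85) = (3.2718,-0.2325)
  v2: (1-0.641)·(-0.87,4.56) + 0.641·(0.3,0.29) = (-0.1200,1.8229)
  v3: (1-0.641)·(-1.89,2.63) + 0.641·(-0.54,-0.09) = (-1.0246,0.8865)
  v4: (1-0.641)·(-2.12,-1.96) + 0.641·(-1.21,-3.57) = (-1.5367,-2.9920)
  v5: (1-0.641)·(2.32,-1.05) + 0.641·(3.5,-3.07) = (3.0764,-2.3448)
Shoelace sum Σ(x_i·y_{i+1} − x_{i+1}·y_i):
  i=1: 3.2718·1.8229 − -0.1200·-0.2325 = +5.9363 (running +5.9363)
  i=2: -0.1200·0.8865 − -1.0246·1.8229 = +1.7615 (running +7.6978)
  i=3: -1.0246·-2.9920 − -1.5367·0.8865 = +4.4280 (running +12.1258)
  i=4: -1.5367·-2.3448 − 3.0764·-2.9920 = +12.8078 (running +24.9336)
  i=5: 3.0764·-0.2325 − 3.2718·-2.3448 = +6.9564 (running +31.8900)
Area = |Σ|/2 = |31.8900|/2 = 15.9450

Area at t=0.641: 15.9450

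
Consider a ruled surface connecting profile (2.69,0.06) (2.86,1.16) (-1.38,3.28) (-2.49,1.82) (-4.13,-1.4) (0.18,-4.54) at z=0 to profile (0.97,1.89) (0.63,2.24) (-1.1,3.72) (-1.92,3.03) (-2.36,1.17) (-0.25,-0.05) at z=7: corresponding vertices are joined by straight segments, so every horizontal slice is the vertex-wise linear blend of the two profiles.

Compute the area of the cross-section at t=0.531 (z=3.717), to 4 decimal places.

Cross-section at t=0.531: each vertex is (1-t)·p0[i] + t·p1[i].
  v1: (1-0.531)·(2.69,0.06) + 0.531·(0.97,1.89) = (1.7767,1.0317)
  v2: (1-0.531)·(2.86,1.16) + 0.531·(0.63,2.24) = (1.6759,1.7335)
  v3: (1-0.531)·(-1.38,3.28) + 0.531·(-1.1,3.72) = (-1.2313,3.5136)
  v4: (1-0.531)·(-2.49,1.82) + 0.531·(-1.92,3.03) = (-2.1873,2.4625)
  v5: (1-0.531)·(-4.13,-1.4) + 0.531·(-2.36,1.17) = (-3.1901,-0.0353)
  v6: (1-0.531)·(0.18,-4.54) + 0.531·(-0.25,-0.05) = (-0.0483,-2.1558)
Shoelace sum Σ(x_i·y_{i+1} − x_{i+1}·y_i):
  i=1: 1.7767·1.7335 − 1.6759·1.0317 = +1.3508 (running +1.3508)
  i=2: 1.6759·3.5136 − -1.2313·1.7335 = +8.0229 (running +9.3737)
  i=3: -1.2313·2.4625 − -2.1873·3.5136 = +4.6534 (running +14.0270)
  i=4: -2.1873·-0.0353 − -3.1901·2.4625 = +7.9330 (running +21.9600)
  i=5: -3.1901·-2.1558 − -0.0483·-0.0353 = +6.8756 (running +28.8356)
  i=6: -0.0483·1.0317 − 1.7767·-2.1558 = +3.7803 (running +32.6160)
Area = |Σ|/2 = |32.6160|/2 = 16.3080

Area at t=0.531: 16.3080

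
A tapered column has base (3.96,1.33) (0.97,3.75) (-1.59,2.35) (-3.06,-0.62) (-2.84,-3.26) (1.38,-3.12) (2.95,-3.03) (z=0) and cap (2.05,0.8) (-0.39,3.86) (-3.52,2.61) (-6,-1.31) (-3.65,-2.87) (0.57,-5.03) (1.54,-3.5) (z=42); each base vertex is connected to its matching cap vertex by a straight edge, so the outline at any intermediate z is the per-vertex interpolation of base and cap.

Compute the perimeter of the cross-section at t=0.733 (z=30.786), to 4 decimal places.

Perimeter at t=0.733: 24.4385

Cross-section at t=0.733: each vertex is (1-t)·p0[i] + t·p1[i].
  v1: (1-0.733)·(3.96,1.33) + 0.733·(2.05,0.8) = (2.5600,0.9415)
  v2: (1-0.733)·(0.97,3.75) + 0.733·(-0.39,3.86) = (-0.0269,3.8306)
  v3: (1-0.733)·(-1.59,2.35) + 0.733·(-3.52,2.61) = (-3.0047,2.5406)
  v4: (1-0.733)·(-3.06,-0.62) + 0.733·(-6,-1.31) = (-5.2150,-1.1258)
  v5: (1-0.733)·(-2.84,-3.26) + 0.733·(-3.65,-2.87) = (-3.4337,-2.9741)
  v6: (1-0.733)·(1.38,-3.12) + 0.733·(0.57,-5.03) = (0.7863,-4.5200)
  v7: (1-0.733)·(2.95,-3.03) + 0.733·(1.54,-3.5) = (1.9165,-3.3745)
Perimeter = Σ |v_{i+1} − v_i|:
  edge 1→2: √(-2.5869² + 2.8891²) = 3.8780 (running 3.8780)
  edge 2→3: √(-2.9778² + -1.2901²) = 3.2452 (running 7.1232)
  edge 3→4: √(-2.2103² + -3.6663²) = 4.2811 (running 11.4043)
  edge 4→5: √(1.7813² + -1.8484²) = 2.5670 (running 13.9713)
  edge 5→6: √(4.2200² + -1.5459²) = 4.4942 (running 18.4655)
  edge 6→7: √(1.1302² + 1.1455²) = 1.6092 (running 20.0748)
  edge 7→1: √(0.6435² + 4.3160²) = 4.3637 (running 24.4385)
Perimeter = 24.4385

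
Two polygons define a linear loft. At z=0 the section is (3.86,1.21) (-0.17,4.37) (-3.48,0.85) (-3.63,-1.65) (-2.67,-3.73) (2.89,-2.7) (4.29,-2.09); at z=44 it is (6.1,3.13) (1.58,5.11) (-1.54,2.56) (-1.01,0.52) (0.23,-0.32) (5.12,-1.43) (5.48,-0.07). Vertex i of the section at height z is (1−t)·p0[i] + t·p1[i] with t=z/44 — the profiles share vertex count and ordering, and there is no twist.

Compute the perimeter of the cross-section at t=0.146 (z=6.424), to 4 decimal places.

Perimeter at t=0.146: 24.6114

Cross-section at t=0.146: each vertex is (1-t)·p0[i] + t·p1[i].
  v1: (1-0.146)·(3.86,1.21) + 0.146·(6.1,3.13) = (4.1870,1.4903)
  v2: (1-0.146)·(-0.17,4.37) + 0.146·(1.58,5.11) = (0.0855,4.4780)
  v3: (1-0.146)·(-3.48,0.85) + 0.146·(-1.54,2.56) = (-3.1968,1.0997)
  v4: (1-0.146)·(-3.63,-1.65) + 0.146·(-1.01,0.52) = (-3.2475,-1.3332)
  v5: (1-0.146)·(-2.67,-3.73) + 0.146·(0.23,-0.32) = (-2.2466,-3.2321)
  v6: (1-0.146)·(2.89,-2.7) + 0.146·(5.12,-1.43) = (3.2156,-2.5146)
  v7: (1-0.146)·(4.29,-2.09) + 0.146·(5.48,-0.07) = (4.4637,-1.7951)
Perimeter = Σ |v_{i+1} − v_i|:
  edge 1→2: √(-4.1015² + 2.9877²) = 5.0744 (running 5.0744)
  edge 2→3: √(-3.2823² + -3.3784²) = 4.7103 (running 9.7846)
  edge 3→4: √(-0.0507² + -2.4328²) = 2.4334 (running 12.2180)
  edge 4→5: √(1.0009² + -1.8990²) = 2.1466 (running 14.3646)
  edge 5→6: √(5.4622² + 0.7176²) = 5.5091 (running 19.8737)
  edge 6→7: √(1.2482² + 0.7195²) = 1.4407 (running 21.3144)
  edge 7→1: √(-0.2767² + 3.2854²) = 3.2970 (running 24.6114)
Perimeter = 24.6114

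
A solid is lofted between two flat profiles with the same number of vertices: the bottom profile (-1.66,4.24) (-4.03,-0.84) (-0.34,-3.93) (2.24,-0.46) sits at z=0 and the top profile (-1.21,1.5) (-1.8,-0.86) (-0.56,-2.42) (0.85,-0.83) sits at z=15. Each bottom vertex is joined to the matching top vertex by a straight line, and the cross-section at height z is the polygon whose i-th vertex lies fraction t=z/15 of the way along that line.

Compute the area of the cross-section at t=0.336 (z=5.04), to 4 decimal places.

Area at t=0.336: 17.1796

Cross-section at t=0.336: each vertex is (1-t)·p0[i] + t·p1[i].
  v1: (1-0.336)·(-1.66,4.24) + 0.336·(-1.21,1.5) = (-1.5088,3.3194)
  v2: (1-0.336)·(-4.03,-0.84) + 0.336·(-1.8,-0.86) = (-3.2807,-0.8467)
  v3: (1-0.336)·(-0.34,-3.93) + 0.336·(-0.56,-2.42) = (-0.4139,-3.4226)
  v4: (1-0.336)·(2.24,-0.46) + 0.336·(0.85,-0.83) = (1.7730,-0.5843)
Shoelace sum Σ(x_i·y_{i+1} − x_{i+1}·y_i):
  i=1: -1.5088·-0.8467 − -3.2807·3.3194 = +12.1674 (running +12.1674)
  i=2: -3.2807·-3.4226 − -0.4139·-0.8467 = +10.8782 (running +23.0457)
  i=3: -0.4139·-0.5843 − 1.7730·-3.4226 = +6.3101 (running +29.3557)
  i=4: 1.7730·3.3194 − -1.5088·-0.5843 = +5.0035 (running +34.3592)
Area = |Σ|/2 = |34.3592|/2 = 17.1796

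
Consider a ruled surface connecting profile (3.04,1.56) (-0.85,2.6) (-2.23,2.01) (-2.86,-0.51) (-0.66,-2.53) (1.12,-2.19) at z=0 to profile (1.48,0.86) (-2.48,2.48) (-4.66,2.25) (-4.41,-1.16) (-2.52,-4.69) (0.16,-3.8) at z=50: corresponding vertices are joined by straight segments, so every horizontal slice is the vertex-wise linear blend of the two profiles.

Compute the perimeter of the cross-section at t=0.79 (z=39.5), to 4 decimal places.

Perimeter at t=0.79: 20.5457

Cross-section at t=0.79: each vertex is (1-t)·p0[i] + t·p1[i].
  v1: (1-0.79)·(3.04,1.56) + 0.79·(1.48,0.86) = (1.8076,1.0070)
  v2: (1-0.79)·(-0.85,2.6) + 0.79·(-2.48,2.48) = (-2.1377,2.5052)
  v3: (1-0.79)·(-2.23,2.01) + 0.79·(-4.66,2.25) = (-4.1497,2.1996)
  v4: (1-0.79)·(-2.86,-0.51) + 0.79·(-4.41,-1.16) = (-4.0845,-1.0235)
  v5: (1-0.79)·(-0.66,-2.53) + 0.79·(-2.52,-4.69) = (-2.1294,-4.2364)
  v6: (1-0.79)·(1.12,-2.19) + 0.79·(0.16,-3.8) = (0.3616,-3.4619)
Perimeter = Σ |v_{i+1} − v_i|:
  edge 1→2: √(-3.9453² + 1.4982²) = 4.2202 (running 4.2202)
  edge 2→3: √(-2.0120² + -0.3056²) = 2.0351 (running 6.2553)
  edge 3→4: √(0.0652² + -3.2231²) = 3.2238 (running 9.4790)
  edge 4→5: √(1.9551² + -3.2129²) = 3.7610 (running 13.2400)
  edge 5→6: √(2.4910² + 0.7745²) = 2.6086 (running 15.8487)
  edge 6→1: √(1.4460² + 4.4689²) = 4.6970 (running 20.5457)
Perimeter = 20.5457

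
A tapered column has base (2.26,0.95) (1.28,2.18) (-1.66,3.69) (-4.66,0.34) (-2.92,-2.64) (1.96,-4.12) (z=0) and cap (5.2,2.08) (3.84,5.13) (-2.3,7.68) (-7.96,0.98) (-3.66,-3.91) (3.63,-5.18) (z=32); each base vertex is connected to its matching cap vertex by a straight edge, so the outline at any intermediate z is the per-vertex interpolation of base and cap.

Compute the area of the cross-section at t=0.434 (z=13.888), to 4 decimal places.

Area at t=0.434: 62.6053

Cross-section at t=0.434: each vertex is (1-t)·p0[i] + t·p1[i].
  v1: (1-0.434)·(2.26,0.95) + 0.434·(5.2,2.08) = (3.5360,1.4404)
  v2: (1-0.434)·(1.28,2.18) + 0.434·(3.84,5.13) = (2.3910,3.4603)
  v3: (1-0.434)·(-1.66,3.69) + 0.434·(-2.3,7.68) = (-1.9378,5.4217)
  v4: (1-0.434)·(-4.66,0.34) + 0.434·(-7.96,0.98) = (-6.0922,0.6178)
  v5: (1-0.434)·(-2.92,-2.64) + 0.434·(-3.66,-3.91) = (-3.2412,-3.1912)
  v6: (1-0.434)·(1.96,-4.12) + 0.434·(3.63,-5.18) = (2.6848,-4.5800)
Shoelace sum Σ(x_i·y_{i+1} − x_{i+1}·y_i):
  i=1: 3.5360·3.4603 − 2.3910·1.4404 = +8.7914 (running +8.7914)
  i=2: 2.3910·5.4217 − -1.9378·3.4603 = +19.6686 (running +28.4600)
  i=3: -1.9378·0.6178 − -6.0922·5.4217 = +31.8328 (running +60.2928)
  i=4: -6.0922·-3.1912 − -3.2412·0.6178 = +21.4436 (running +81.7363)
  i=5: -3.2412·-4.5800 − 2.6848·-3.1912 = +23.4123 (running +105.1486)
  i=6: 2.6848·1.4404 − 3.5360·-4.5800 = +20.0620 (running +125.2107)
Area = |Σ|/2 = |125.2107|/2 = 62.6053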